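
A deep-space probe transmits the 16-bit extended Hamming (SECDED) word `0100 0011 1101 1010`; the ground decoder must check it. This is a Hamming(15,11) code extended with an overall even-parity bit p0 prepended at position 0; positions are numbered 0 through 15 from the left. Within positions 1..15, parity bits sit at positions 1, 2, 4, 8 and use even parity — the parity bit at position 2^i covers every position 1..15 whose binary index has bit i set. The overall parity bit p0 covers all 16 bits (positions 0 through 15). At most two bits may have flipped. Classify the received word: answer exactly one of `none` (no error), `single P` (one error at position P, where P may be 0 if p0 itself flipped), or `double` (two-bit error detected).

s1: b1⊕b3⊕b5⊕b7⊕b9⊕b11⊕b13⊕b15 = 1⊕0⊕0⊕1⊕1⊕1⊕0⊕0 = 0
s2: b2⊕b3⊕b6⊕b7⊕b10⊕b11⊕b14⊕b15 = 0⊕0⊕1⊕1⊕0⊕1⊕1⊕0 = 0
s4: b4⊕b5⊕b6⊕b7⊕b12⊕b13⊕b14⊕b15 = 0⊕0⊕1⊕1⊕1⊕0⊕1⊕0 = 0
s8: b8⊕b9⊕b10⊕b11⊕b12⊕b13⊕b14⊕b15 = 1⊕1⊕0⊕1⊕1⊕0⊕1⊕0 = 1
Syndrome (s8...s1) = 1000 → position 8.
Overall parity (XOR of all 16 bits, including p0): 0⊕1⊕0⊕0⊕0⊕0⊕1⊕1⊕1⊕1⊕0⊕1⊕1⊕0⊕1⊕0 = 0
Overall=0, syndrome position=8 → double-bit error detected (uncorrectable).

double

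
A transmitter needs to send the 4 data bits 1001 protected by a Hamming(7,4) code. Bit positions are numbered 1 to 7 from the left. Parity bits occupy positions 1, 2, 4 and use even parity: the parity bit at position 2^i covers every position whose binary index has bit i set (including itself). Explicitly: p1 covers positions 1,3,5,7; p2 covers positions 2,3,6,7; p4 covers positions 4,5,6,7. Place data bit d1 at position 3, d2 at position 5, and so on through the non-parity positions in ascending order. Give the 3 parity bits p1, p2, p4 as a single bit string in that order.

001

Place data bits at non-power-of-two positions: b3=1, b5=0, b6=0, b7=1.
p1 = XOR of data positions {3,5,7} = 1⊕0⊕1 = 0
p2 = XOR of data positions {3,6,7} = 1⊕0⊕1 = 0
p4 = XOR of data positions {5,6,7} = 0⊕0⊕1 = 1
Parity bits p1,p2,p4 = 001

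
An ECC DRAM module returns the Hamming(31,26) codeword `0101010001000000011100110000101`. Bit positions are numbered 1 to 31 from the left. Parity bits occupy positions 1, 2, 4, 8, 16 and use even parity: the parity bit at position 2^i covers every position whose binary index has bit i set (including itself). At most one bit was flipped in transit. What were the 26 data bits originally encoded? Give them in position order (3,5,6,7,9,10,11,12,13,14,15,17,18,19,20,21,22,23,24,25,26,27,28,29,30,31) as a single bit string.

s1: b1⊕b3⊕b5⊕b7⊕b9⊕b11⊕b13⊕b15⊕b17⊕b19⊕b21⊕b23⊕b25⊕b27⊕b29⊕b31 = 0⊕0⊕0⊕0⊕0⊕0⊕0⊕0⊕0⊕1⊕0⊕1⊕0⊕0⊕1⊕1 = 0
s2: b2⊕b3⊕b6⊕b7⊕b10⊕b11⊕b14⊕b15⊕b18⊕b19⊕b22⊕b23⊕b26⊕b27⊕b30⊕b31 = 1⊕0⊕1⊕0⊕1⊕0⊕0⊕0⊕1⊕1⊕0⊕1⊕0⊕0⊕0⊕1 = 1
s4: b4⊕b5⊕b6⊕b7⊕b12⊕b13⊕b14⊕b15⊕b20⊕b21⊕b22⊕b23⊕b28⊕b29⊕b30⊕b31 = 1⊕0⊕1⊕0⊕0⊕0⊕0⊕0⊕1⊕0⊕0⊕1⊕0⊕1⊕0⊕1 = 0
s8: b8⊕b9⊕b10⊕b11⊕b12⊕b13⊕b14⊕b15⊕b24⊕b25⊕b26⊕b27⊕b28⊕b29⊕b30⊕b31 = 0⊕0⊕1⊕0⊕0⊕0⊕0⊕0⊕1⊕0⊕0⊕0⊕0⊕1⊕0⊕1 = 0
s16: b16⊕b17⊕b18⊕b19⊕b20⊕b21⊕b22⊕b23⊕b24⊕b25⊕b26⊕b27⊕b28⊕b29⊕b30⊕b31 = 0⊕0⊕1⊕1⊕1⊕0⊕0⊕1⊕1⊕0⊕0⊕0⊕0⊕1⊕0⊕1 = 1
Syndrome (s16...s1) = 10010 → position 18.
Flip bit 18: corrected codeword = 0101010001000000001100110000101
Data bits at positions 3,5,6,7,9,10,11,12,13,14,15,17,18,19,20,21,22,23,24,25,26,27,28,29,30,31: 00100100000001100110000101

00100100000001100110000101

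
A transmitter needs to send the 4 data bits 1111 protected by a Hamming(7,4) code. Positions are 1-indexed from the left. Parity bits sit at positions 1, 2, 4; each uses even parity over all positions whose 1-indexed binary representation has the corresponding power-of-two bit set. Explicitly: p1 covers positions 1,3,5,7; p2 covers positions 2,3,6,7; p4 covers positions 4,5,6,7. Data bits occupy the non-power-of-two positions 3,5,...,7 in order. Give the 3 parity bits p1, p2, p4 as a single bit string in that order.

Place data bits at non-power-of-two positions: b3=1, b5=1, b6=1, b7=1.
p1 = XOR of data positions {3,5,7} = 1⊕1⊕1 = 1
p2 = XOR of data positions {3,6,7} = 1⊕1⊕1 = 1
p4 = XOR of data positions {5,6,7} = 1⊕1⊕1 = 1
Parity bits p1,p2,p4 = 111

111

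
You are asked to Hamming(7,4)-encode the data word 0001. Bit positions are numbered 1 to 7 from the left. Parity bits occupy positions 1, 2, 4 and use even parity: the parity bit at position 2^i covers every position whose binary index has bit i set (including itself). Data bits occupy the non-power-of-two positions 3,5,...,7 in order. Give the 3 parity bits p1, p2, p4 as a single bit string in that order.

111

Place data bits at non-power-of-two positions: b3=0, b5=0, b6=0, b7=1.
p1 = XOR of data positions {3,5,7} = 0⊕0⊕1 = 1
p2 = XOR of data positions {3,6,7} = 0⊕0⊕1 = 1
p4 = XOR of data positions {5,6,7} = 0⊕0⊕1 = 1
Parity bits p1,p2,p4 = 111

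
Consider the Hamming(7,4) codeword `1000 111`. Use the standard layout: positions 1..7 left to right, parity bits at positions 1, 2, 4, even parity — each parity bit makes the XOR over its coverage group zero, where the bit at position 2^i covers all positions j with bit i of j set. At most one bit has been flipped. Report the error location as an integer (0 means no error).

s1: b1⊕b3⊕b5⊕b7 = 1⊕0⊕1⊕1 = 1
s2: b2⊕b3⊕b6⊕b7 = 0⊕0⊕1⊕1 = 0
s4: b4⊕b5⊕b6⊕b7 = 0⊕1⊕1⊕1 = 1
Syndrome (s4...s1) = 101 → position 5.

5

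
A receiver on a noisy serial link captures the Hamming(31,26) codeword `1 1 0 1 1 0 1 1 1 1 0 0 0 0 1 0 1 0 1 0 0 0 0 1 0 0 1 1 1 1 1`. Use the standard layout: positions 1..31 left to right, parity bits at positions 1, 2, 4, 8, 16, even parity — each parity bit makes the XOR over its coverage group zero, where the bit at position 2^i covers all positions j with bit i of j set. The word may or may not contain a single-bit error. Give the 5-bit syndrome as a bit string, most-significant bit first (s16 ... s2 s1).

00000

s1: b1⊕b3⊕b5⊕b7⊕b9⊕b11⊕b13⊕b15⊕b17⊕b19⊕b21⊕b23⊕b25⊕b27⊕b29⊕b31 = 1⊕0⊕1⊕1⊕1⊕0⊕0⊕1⊕1⊕1⊕0⊕0⊕0⊕1⊕1⊕1 = 0
s2: b2⊕b3⊕b6⊕b7⊕b10⊕b11⊕b14⊕b15⊕b18⊕b19⊕b22⊕b23⊕b26⊕b27⊕b30⊕b31 = 1⊕0⊕0⊕1⊕1⊕0⊕0⊕1⊕0⊕1⊕0⊕0⊕0⊕1⊕1⊕1 = 0
s4: b4⊕b5⊕b6⊕b7⊕b12⊕b13⊕b14⊕b15⊕b20⊕b21⊕b22⊕b23⊕b28⊕b29⊕b30⊕b31 = 1⊕1⊕0⊕1⊕0⊕0⊕0⊕1⊕0⊕0⊕0⊕0⊕1⊕1⊕1⊕1 = 0
s8: b8⊕b9⊕b10⊕b11⊕b12⊕b13⊕b14⊕b15⊕b24⊕b25⊕b26⊕b27⊕b28⊕b29⊕b30⊕b31 = 1⊕1⊕1⊕0⊕0⊕0⊕0⊕1⊕1⊕0⊕0⊕1⊕1⊕1⊕1⊕1 = 0
s16: b16⊕b17⊕b18⊕b19⊕b20⊕b21⊕b22⊕b23⊕b24⊕b25⊕b26⊕b27⊕b28⊕b29⊕b30⊕b31 = 0⊕1⊕0⊕1⊕0⊕0⊕0⊕0⊕1⊕0⊕0⊕1⊕1⊕1⊕1⊕1 = 0
Syndrome (s16...s1) = 00000 → position 0 (no error).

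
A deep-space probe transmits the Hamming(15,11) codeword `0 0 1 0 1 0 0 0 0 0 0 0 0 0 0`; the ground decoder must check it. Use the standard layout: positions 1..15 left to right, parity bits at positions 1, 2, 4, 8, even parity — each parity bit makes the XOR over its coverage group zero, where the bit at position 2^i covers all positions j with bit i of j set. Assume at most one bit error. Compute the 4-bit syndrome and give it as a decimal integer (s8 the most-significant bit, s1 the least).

s1: b1⊕b3⊕b5⊕b7⊕b9⊕b11⊕b13⊕b15 = 0⊕1⊕1⊕0⊕0⊕0⊕0⊕0 = 0
s2: b2⊕b3⊕b6⊕b7⊕b10⊕b11⊕b14⊕b15 = 0⊕1⊕0⊕0⊕0⊕0⊕0⊕0 = 1
s4: b4⊕b5⊕b6⊕b7⊕b12⊕b13⊕b14⊕b15 = 0⊕1⊕0⊕0⊕0⊕0⊕0⊕0 = 1
s8: b8⊕b9⊕b10⊕b11⊕b12⊕b13⊕b14⊕b15 = 0⊕0⊕0⊕0⊕0⊕0⊕0⊕0 = 0
Syndrome (s8...s1) = 0110 → position 6.

6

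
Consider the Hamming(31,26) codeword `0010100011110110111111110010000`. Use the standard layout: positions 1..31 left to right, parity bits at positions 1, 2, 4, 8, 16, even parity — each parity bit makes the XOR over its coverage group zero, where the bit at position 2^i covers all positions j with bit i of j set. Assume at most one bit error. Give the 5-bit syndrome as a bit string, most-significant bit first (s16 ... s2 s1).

s1: b1⊕b3⊕b5⊕b7⊕b9⊕b11⊕b13⊕b15⊕b17⊕b19⊕b21⊕b23⊕b25⊕b27⊕b29⊕b31 = 0⊕1⊕1⊕0⊕1⊕1⊕0⊕1⊕1⊕1⊕1⊕1⊕0⊕1⊕0⊕0 = 0
s2: b2⊕b3⊕b6⊕b7⊕b10⊕b11⊕b14⊕b15⊕b18⊕b19⊕b22⊕b23⊕b26⊕b27⊕b30⊕b31 = 0⊕1⊕0⊕0⊕1⊕1⊕1⊕1⊕1⊕1⊕1⊕1⊕0⊕1⊕0⊕0 = 0
s4: b4⊕b5⊕b6⊕b7⊕b12⊕b13⊕b14⊕b15⊕b20⊕b21⊕b22⊕b23⊕b28⊕b29⊕b30⊕b31 = 0⊕1⊕0⊕0⊕1⊕0⊕1⊕1⊕1⊕1⊕1⊕1⊕0⊕0⊕0⊕0 = 0
s8: b8⊕b9⊕b10⊕b11⊕b12⊕b13⊕b14⊕b15⊕b24⊕b25⊕b26⊕b27⊕b28⊕b29⊕b30⊕b31 = 0⊕1⊕1⊕1⊕1⊕0⊕1⊕1⊕1⊕0⊕0⊕1⊕0⊕0⊕0⊕0 = 0
s16: b16⊕b17⊕b18⊕b19⊕b20⊕b21⊕b22⊕b23⊕b24⊕b25⊕b26⊕b27⊕b28⊕b29⊕b30⊕b31 = 0⊕1⊕1⊕1⊕1⊕1⊕1⊕1⊕1⊕0⊕0⊕1⊕0⊕0⊕0⊕0 = 1
Syndrome (s16...s1) = 10000 → position 16.

10000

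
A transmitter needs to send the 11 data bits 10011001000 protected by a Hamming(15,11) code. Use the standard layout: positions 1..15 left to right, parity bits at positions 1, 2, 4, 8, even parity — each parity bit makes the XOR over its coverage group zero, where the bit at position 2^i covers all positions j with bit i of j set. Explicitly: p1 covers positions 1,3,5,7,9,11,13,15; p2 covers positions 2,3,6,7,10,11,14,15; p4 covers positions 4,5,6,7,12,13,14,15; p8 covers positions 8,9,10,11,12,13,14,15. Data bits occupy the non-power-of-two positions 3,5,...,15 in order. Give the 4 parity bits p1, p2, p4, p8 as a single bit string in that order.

Place data bits at non-power-of-two positions: b3=1, b5=0, b6=0, b7=1, b9=1, b10=0, b11=0, b12=1, b13=0, b14=0, b15=0.
p1 = XOR of data positions {3,5,7,9,11,13,15} = 1⊕0⊕1⊕1⊕0⊕0⊕0 = 1
p2 = XOR of data positions {3,6,7,10,11,14,15} = 1⊕0⊕1⊕0⊕0⊕0⊕0 = 0
p4 = XOR of data positions {5,6,7,12,13,14,15} = 0⊕0⊕1⊕1⊕0⊕0⊕0 = 0
p8 = XOR of data positions {9,10,11,12,13,14,15} = 1⊕0⊕0⊕1⊕0⊕0⊕0 = 0
Parity bits p1,p2,p4,p8 = 1000

1000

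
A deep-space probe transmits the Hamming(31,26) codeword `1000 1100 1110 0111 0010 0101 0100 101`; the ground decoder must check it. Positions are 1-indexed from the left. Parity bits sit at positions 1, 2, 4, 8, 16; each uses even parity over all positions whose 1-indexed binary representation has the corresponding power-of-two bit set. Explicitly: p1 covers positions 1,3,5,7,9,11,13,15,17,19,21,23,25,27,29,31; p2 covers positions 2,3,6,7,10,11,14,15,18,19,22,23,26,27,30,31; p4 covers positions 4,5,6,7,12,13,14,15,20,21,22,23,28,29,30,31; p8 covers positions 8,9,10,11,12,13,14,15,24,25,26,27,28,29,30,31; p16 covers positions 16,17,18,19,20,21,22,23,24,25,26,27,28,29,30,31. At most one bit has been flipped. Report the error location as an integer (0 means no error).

s1: b1⊕b3⊕b5⊕b7⊕b9⊕b11⊕b13⊕b15⊕b17⊕b19⊕b21⊕b23⊕b25⊕b27⊕b29⊕b31 = 1⊕0⊕1⊕0⊕1⊕1⊕0⊕1⊕0⊕1⊕0⊕0⊕0⊕0⊕1⊕1 = 0
s2: b2⊕b3⊕b6⊕b7⊕b10⊕b11⊕b14⊕b15⊕b18⊕b19⊕b22⊕b23⊕b26⊕b27⊕b30⊕b31 = 0⊕0⊕1⊕0⊕1⊕1⊕1⊕1⊕0⊕1⊕1⊕0⊕1⊕0⊕0⊕1 = 1
s4: b4⊕b5⊕b6⊕b7⊕b12⊕b13⊕b14⊕b15⊕b20⊕b21⊕b22⊕b23⊕b28⊕b29⊕b30⊕b31 = 0⊕1⊕1⊕0⊕0⊕0⊕1⊕1⊕0⊕0⊕1⊕0⊕0⊕1⊕0⊕1 = 1
s8: b8⊕b9⊕b10⊕b11⊕b12⊕b13⊕b14⊕b15⊕b24⊕b25⊕b26⊕b27⊕b28⊕b29⊕b30⊕b31 = 0⊕1⊕1⊕1⊕0⊕0⊕1⊕1⊕1⊕0⊕1⊕0⊕0⊕1⊕0⊕1 = 1
s16: b16⊕b17⊕b18⊕b19⊕b20⊕b21⊕b22⊕b23⊕b24⊕b25⊕b26⊕b27⊕b28⊕b29⊕b30⊕b31 = 1⊕0⊕0⊕1⊕0⊕0⊕1⊕0⊕1⊕0⊕1⊕0⊕0⊕1⊕0⊕1 = 1
Syndrome (s16...s1) = 11110 → position 30.

30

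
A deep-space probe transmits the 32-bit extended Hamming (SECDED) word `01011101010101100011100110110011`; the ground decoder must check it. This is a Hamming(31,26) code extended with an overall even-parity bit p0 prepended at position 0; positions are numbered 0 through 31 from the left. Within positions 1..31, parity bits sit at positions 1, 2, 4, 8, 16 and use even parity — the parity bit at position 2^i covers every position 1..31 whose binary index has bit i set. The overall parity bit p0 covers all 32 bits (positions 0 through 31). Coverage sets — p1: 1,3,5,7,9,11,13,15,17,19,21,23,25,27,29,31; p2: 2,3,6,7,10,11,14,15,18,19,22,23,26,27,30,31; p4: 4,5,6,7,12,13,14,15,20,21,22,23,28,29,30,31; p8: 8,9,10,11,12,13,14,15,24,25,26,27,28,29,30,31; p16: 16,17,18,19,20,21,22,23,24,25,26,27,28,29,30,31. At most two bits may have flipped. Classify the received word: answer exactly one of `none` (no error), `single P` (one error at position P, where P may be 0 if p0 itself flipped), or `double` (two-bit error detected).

s1: b1⊕b3⊕b5⊕b7⊕b9⊕b11⊕b13⊕b15⊕b17⊕b19⊕b21⊕b23⊕b25⊕b27⊕b29⊕b31 = 1⊕1⊕1⊕1⊕1⊕1⊕1⊕0⊕0⊕1⊕0⊕1⊕0⊕1⊕0⊕1 = 1
s2: b2⊕b3⊕b6⊕b7⊕b10⊕b11⊕b14⊕b15⊕b18⊕b19⊕b22⊕b23⊕b26⊕b27⊕b30⊕b31 = 0⊕1⊕0⊕1⊕0⊕1⊕1⊕0⊕1⊕1⊕0⊕1⊕1⊕1⊕1⊕1 = 1
s4: b4⊕b5⊕b6⊕b7⊕b12⊕b13⊕b14⊕b15⊕b20⊕b21⊕b22⊕b23⊕b28⊕b29⊕b30⊕b31 = 1⊕1⊕0⊕1⊕0⊕1⊕1⊕0⊕1⊕0⊕0⊕1⊕0⊕0⊕1⊕1 = 1
s8: b8⊕b9⊕b10⊕b11⊕b12⊕b13⊕b14⊕b15⊕b24⊕b25⊕b26⊕b27⊕b28⊕b29⊕b30⊕b31 = 0⊕1⊕0⊕1⊕0⊕1⊕1⊕0⊕1⊕0⊕1⊕1⊕0⊕0⊕1⊕1 = 1
s16: b16⊕b17⊕b18⊕b19⊕b20⊕b21⊕b22⊕b23⊕b24⊕b25⊕b26⊕b27⊕b28⊕b29⊕b30⊕b31 = 0⊕0⊕1⊕1⊕1⊕0⊕0⊕1⊕1⊕0⊕1⊕1⊕0⊕0⊕1⊕1 = 1
Syndrome (s16...s1) = 11111 → position 31.
Overall parity (XOR of all 32 bits, including p0): 0⊕1⊕0⊕1⊕1⊕1⊕0⊕1⊕0⊕1⊕0⊕1⊕0⊕1⊕1⊕0⊕0⊕0⊕1⊕1⊕1⊕0⊕0⊕1⊕1⊕0⊕1⊕1⊕0⊕0⊕1⊕1 = 0
Overall=0, syndrome position=31 → double-bit error detected (uncorrectable).

double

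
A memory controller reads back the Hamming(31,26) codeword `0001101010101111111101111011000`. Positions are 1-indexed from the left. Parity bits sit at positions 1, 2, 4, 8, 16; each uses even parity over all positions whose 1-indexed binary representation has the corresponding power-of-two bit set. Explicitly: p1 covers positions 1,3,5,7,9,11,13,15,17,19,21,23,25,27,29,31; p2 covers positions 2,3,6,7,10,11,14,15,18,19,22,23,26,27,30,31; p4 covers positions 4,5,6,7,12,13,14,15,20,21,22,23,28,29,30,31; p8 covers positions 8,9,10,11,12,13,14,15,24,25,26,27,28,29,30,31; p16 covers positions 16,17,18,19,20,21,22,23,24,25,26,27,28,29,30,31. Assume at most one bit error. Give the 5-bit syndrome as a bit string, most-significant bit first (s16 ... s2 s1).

11011

s1: b1⊕b3⊕b5⊕b7⊕b9⊕b11⊕b13⊕b15⊕b17⊕b19⊕b21⊕b23⊕b25⊕b27⊕b29⊕b31 = 0⊕0⊕1⊕1⊕1⊕1⊕1⊕1⊕1⊕1⊕0⊕1⊕1⊕1⊕0⊕0 = 1
s2: b2⊕b3⊕b6⊕b7⊕b10⊕b11⊕b14⊕b15⊕b18⊕b19⊕b22⊕b23⊕b26⊕b27⊕b30⊕b31 = 0⊕0⊕0⊕1⊕0⊕1⊕1⊕1⊕1⊕1⊕1⊕1⊕0⊕1⊕0⊕0 = 1
s4: b4⊕b5⊕b6⊕b7⊕b12⊕b13⊕b14⊕b15⊕b20⊕b21⊕b22⊕b23⊕b28⊕b29⊕b30⊕b31 = 1⊕1⊕0⊕1⊕0⊕1⊕1⊕1⊕1⊕0⊕1⊕1⊕1⊕0⊕0⊕0 = 0
s8: b8⊕b9⊕b10⊕b11⊕b12⊕b13⊕b14⊕b15⊕b24⊕b25⊕b26⊕b27⊕b28⊕b29⊕b30⊕b31 = 0⊕1⊕0⊕1⊕0⊕1⊕1⊕1⊕1⊕1⊕0⊕1⊕1⊕0⊕0⊕0 = 1
s16: b16⊕b17⊕b18⊕b19⊕b20⊕b21⊕b22⊕b23⊕b24⊕b25⊕b26⊕b27⊕b28⊕b29⊕b30⊕b31 = 1⊕1⊕1⊕1⊕1⊕0⊕1⊕1⊕1⊕1⊕0⊕1⊕1⊕0⊕0⊕0 = 1
Syndrome (s16...s1) = 11011 → position 27.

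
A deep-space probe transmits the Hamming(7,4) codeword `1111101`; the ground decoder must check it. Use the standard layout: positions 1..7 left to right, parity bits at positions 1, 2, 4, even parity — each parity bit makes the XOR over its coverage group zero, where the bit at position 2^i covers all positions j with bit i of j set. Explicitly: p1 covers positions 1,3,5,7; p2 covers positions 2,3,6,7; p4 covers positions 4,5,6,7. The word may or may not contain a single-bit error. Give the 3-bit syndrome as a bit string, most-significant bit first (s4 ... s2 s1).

s1: b1⊕b3⊕b5⊕b7 = 1⊕1⊕1⊕1 = 0
s2: b2⊕b3⊕b6⊕b7 = 1⊕1⊕0⊕1 = 1
s4: b4⊕b5⊕b6⊕b7 = 1⊕1⊕0⊕1 = 1
Syndrome (s4...s1) = 110 → position 6.

110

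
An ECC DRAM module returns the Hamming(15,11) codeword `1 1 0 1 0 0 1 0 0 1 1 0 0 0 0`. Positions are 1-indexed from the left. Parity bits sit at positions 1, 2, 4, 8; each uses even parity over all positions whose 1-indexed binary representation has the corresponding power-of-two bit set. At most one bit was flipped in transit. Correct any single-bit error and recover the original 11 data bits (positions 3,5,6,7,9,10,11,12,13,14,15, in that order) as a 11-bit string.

s1: b1⊕b3⊕b5⊕b7⊕b9⊕b11⊕b13⊕b15 = 1⊕0⊕0⊕1⊕0⊕1⊕0⊕0 = 1
s2: b2⊕b3⊕b6⊕b7⊕b10⊕b11⊕b14⊕b15 = 1⊕0⊕0⊕1⊕1⊕1⊕0⊕0 = 0
s4: b4⊕b5⊕b6⊕b7⊕b12⊕b13⊕b14⊕b15 = 1⊕0⊕0⊕1⊕0⊕0⊕0⊕0 = 0
s8: b8⊕b9⊕b10⊕b11⊕b12⊕b13⊕b14⊕b15 = 0⊕0⊕1⊕1⊕0⊕0⊕0⊕0 = 0
Syndrome (s8...s1) = 0001 → position 1.
Flip bit 1: corrected codeword = 010100100110000
Data bits at positions 3,5,6,7,9,10,11,12,13,14,15: 00010110000

00010110000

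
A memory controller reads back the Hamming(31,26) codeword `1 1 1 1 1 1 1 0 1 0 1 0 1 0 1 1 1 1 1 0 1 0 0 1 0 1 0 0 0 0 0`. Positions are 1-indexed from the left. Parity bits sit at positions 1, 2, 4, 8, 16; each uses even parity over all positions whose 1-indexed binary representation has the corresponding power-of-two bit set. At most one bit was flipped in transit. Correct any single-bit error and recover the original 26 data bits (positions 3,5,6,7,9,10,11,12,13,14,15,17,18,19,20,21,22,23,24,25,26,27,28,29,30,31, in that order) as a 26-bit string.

s1: b1⊕b3⊕b5⊕b7⊕b9⊕b11⊕b13⊕b15⊕b17⊕b19⊕b21⊕b23⊕b25⊕b27⊕b29⊕b31 = 1⊕1⊕1⊕1⊕1⊕1⊕1⊕1⊕1⊕1⊕1⊕0⊕0⊕0⊕0⊕0 = 1
s2: b2⊕b3⊕b6⊕b7⊕b10⊕b11⊕b14⊕b15⊕b18⊕b19⊕b22⊕b23⊕b26⊕b27⊕b30⊕b31 = 1⊕1⊕1⊕1⊕0⊕1⊕0⊕1⊕1⊕1⊕0⊕0⊕1⊕0⊕0⊕0 = 1
s4: b4⊕b5⊕b6⊕b7⊕b12⊕b13⊕b14⊕b15⊕b20⊕b21⊕b22⊕b23⊕b28⊕b29⊕b30⊕b31 = 1⊕1⊕1⊕1⊕0⊕1⊕0⊕1⊕0⊕1⊕0⊕0⊕0⊕0⊕0⊕0 = 1
s8: b8⊕b9⊕b10⊕b11⊕b12⊕b13⊕b14⊕b15⊕b24⊕b25⊕b26⊕b27⊕b28⊕b29⊕b30⊕b31 = 0⊕1⊕0⊕1⊕0⊕1⊕0⊕1⊕1⊕0⊕1⊕0⊕0⊕0⊕0⊕0 = 0
s16: b16⊕b17⊕b18⊕b19⊕b20⊕b21⊕b22⊕b23⊕b24⊕b25⊕b26⊕b27⊕b28⊕b29⊕b30⊕b31 = 1⊕1⊕1⊕1⊕0⊕1⊕0⊕0⊕1⊕0⊕1⊕0⊕0⊕0⊕0⊕0 = 1
Syndrome (s16...s1) = 10111 → position 23.
Flip bit 23: corrected codeword = 1111111010101011111010110100000
Data bits at positions 3,5,6,7,9,10,11,12,13,14,15,17,18,19,20,21,22,23,24,25,26,27,28,29,30,31: 11111010101111010110100000

11111010101111010110100000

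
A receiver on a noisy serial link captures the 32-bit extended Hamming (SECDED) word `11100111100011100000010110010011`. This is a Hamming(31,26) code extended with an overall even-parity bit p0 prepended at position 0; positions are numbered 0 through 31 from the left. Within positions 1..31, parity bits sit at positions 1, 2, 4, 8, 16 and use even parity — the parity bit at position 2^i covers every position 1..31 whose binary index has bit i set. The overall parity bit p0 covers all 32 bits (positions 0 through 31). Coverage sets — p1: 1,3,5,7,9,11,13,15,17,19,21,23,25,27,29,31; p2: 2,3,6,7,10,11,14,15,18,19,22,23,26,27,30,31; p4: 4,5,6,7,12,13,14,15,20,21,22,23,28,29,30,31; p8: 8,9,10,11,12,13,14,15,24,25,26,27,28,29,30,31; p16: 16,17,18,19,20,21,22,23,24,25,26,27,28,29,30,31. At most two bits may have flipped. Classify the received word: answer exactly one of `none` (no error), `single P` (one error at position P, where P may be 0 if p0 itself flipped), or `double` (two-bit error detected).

none

s1: b1⊕b3⊕b5⊕b7⊕b9⊕b11⊕b13⊕b15⊕b17⊕b19⊕b21⊕b23⊕b25⊕b27⊕b29⊕b31 = 1⊕0⊕1⊕1⊕0⊕0⊕1⊕0⊕0⊕0⊕1⊕1⊕0⊕1⊕0⊕1 = 0
s2: b2⊕b3⊕b6⊕b7⊕b10⊕b11⊕b14⊕b15⊕b18⊕b19⊕b22⊕b23⊕b26⊕b27⊕b30⊕b31 = 1⊕0⊕1⊕1⊕0⊕0⊕1⊕0⊕0⊕0⊕0⊕1⊕0⊕1⊕1⊕1 = 0
s4: b4⊕b5⊕b6⊕b7⊕b12⊕b13⊕b14⊕b15⊕b20⊕b21⊕b22⊕b23⊕b28⊕b29⊕b30⊕b31 = 0⊕1⊕1⊕1⊕1⊕1⊕1⊕0⊕0⊕1⊕0⊕1⊕0⊕0⊕1⊕1 = 0
s8: b8⊕b9⊕b10⊕b11⊕b12⊕b13⊕b14⊕b15⊕b24⊕b25⊕b26⊕b27⊕b28⊕b29⊕b30⊕b31 = 1⊕0⊕0⊕0⊕1⊕1⊕1⊕0⊕1⊕0⊕0⊕1⊕0⊕0⊕1⊕1 = 0
s16: b16⊕b17⊕b18⊕b19⊕b20⊕b21⊕b22⊕b23⊕b24⊕b25⊕b26⊕b27⊕b28⊕b29⊕b30⊕b31 = 0⊕0⊕0⊕0⊕0⊕1⊕0⊕1⊕1⊕0⊕0⊕1⊕0⊕0⊕1⊕1 = 0
Syndrome (s16...s1) = 00000 → position 0 (no error).
Overall parity (XOR of all 32 bits, including p0): 1⊕1⊕1⊕0⊕0⊕1⊕1⊕1⊕1⊕0⊕0⊕0⊕1⊕1⊕1⊕0⊕0⊕0⊕0⊕0⊕0⊕1⊕0⊕1⊕1⊕0⊕0⊕1⊕0⊕0⊕1⊕1 = 0
Overall=0, syndrome position=0 → no error.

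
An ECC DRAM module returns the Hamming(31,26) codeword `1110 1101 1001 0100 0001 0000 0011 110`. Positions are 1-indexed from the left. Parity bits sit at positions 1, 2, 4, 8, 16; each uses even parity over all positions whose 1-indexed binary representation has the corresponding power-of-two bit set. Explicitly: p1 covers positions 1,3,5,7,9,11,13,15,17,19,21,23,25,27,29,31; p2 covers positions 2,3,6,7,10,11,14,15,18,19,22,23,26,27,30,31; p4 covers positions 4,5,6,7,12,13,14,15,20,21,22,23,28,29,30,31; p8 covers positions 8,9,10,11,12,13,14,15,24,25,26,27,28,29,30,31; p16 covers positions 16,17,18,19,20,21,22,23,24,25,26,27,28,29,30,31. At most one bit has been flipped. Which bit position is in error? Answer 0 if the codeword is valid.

16

s1: b1⊕b3⊕b5⊕b7⊕b9⊕b11⊕b13⊕b15⊕b17⊕b19⊕b21⊕b23⊕b25⊕b27⊕b29⊕b31 = 1⊕1⊕1⊕0⊕1⊕0⊕0⊕0⊕0⊕0⊕0⊕0⊕0⊕1⊕1⊕0 = 0
s2: b2⊕b3⊕b6⊕b7⊕b10⊕b11⊕b14⊕b15⊕b18⊕b19⊕b22⊕b23⊕b26⊕b27⊕b30⊕b31 = 1⊕1⊕1⊕0⊕0⊕0⊕1⊕0⊕0⊕0⊕0⊕0⊕0⊕1⊕1⊕0 = 0
s4: b4⊕b5⊕b6⊕b7⊕b12⊕b13⊕b14⊕b15⊕b20⊕b21⊕b22⊕b23⊕b28⊕b29⊕b30⊕b31 = 0⊕1⊕1⊕0⊕1⊕0⊕1⊕0⊕1⊕0⊕0⊕0⊕1⊕1⊕1⊕0 = 0
s8: b8⊕b9⊕b10⊕b11⊕b12⊕b13⊕b14⊕b15⊕b24⊕b25⊕b26⊕b27⊕b28⊕b29⊕b30⊕b31 = 1⊕1⊕0⊕0⊕1⊕0⊕1⊕0⊕0⊕0⊕0⊕1⊕1⊕1⊕1⊕0 = 0
s16: b16⊕b17⊕b18⊕b19⊕b20⊕b21⊕b22⊕b23⊕b24⊕b25⊕b26⊕b27⊕b28⊕b29⊕b30⊕b31 = 0⊕0⊕0⊕0⊕1⊕0⊕0⊕0⊕0⊕0⊕0⊕1⊕1⊕1⊕1⊕0 = 1
Syndrome (s16...s1) = 10000 → position 16.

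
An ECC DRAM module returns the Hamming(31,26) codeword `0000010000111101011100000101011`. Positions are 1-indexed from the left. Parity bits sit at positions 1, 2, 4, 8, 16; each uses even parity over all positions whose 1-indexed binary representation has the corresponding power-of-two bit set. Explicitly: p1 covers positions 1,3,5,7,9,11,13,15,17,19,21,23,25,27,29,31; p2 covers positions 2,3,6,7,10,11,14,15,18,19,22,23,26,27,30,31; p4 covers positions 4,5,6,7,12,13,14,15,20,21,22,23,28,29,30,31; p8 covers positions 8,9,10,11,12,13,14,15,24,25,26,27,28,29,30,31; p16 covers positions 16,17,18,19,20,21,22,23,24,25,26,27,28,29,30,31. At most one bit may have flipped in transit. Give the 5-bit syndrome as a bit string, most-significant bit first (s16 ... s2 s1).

00000

s1: b1⊕b3⊕b5⊕b7⊕b9⊕b11⊕b13⊕b15⊕b17⊕b19⊕b21⊕b23⊕b25⊕b27⊕b29⊕b31 = 0⊕0⊕0⊕0⊕0⊕1⊕1⊕0⊕0⊕1⊕0⊕0⊕0⊕0⊕0⊕1 = 0
s2: b2⊕b3⊕b6⊕b7⊕b10⊕b11⊕b14⊕b15⊕b18⊕b19⊕b22⊕b23⊕b26⊕b27⊕b30⊕b31 = 0⊕0⊕1⊕0⊕0⊕1⊕1⊕0⊕1⊕1⊕0⊕0⊕1⊕0⊕1⊕1 = 0
s4: b4⊕b5⊕b6⊕b7⊕b12⊕b13⊕b14⊕b15⊕b20⊕b21⊕b22⊕b23⊕b28⊕b29⊕b30⊕b31 = 0⊕0⊕1⊕0⊕1⊕1⊕1⊕0⊕1⊕0⊕0⊕0⊕1⊕0⊕1⊕1 = 0
s8: b8⊕b9⊕b10⊕b11⊕b12⊕b13⊕b14⊕b15⊕b24⊕b25⊕b26⊕b27⊕b28⊕b29⊕b30⊕b31 = 0⊕0⊕0⊕1⊕1⊕1⊕1⊕0⊕0⊕0⊕1⊕0⊕1⊕0⊕1⊕1 = 0
s16: b16⊕b17⊕b18⊕b19⊕b20⊕b21⊕b22⊕b23⊕b24⊕b25⊕b26⊕b27⊕b28⊕b29⊕b30⊕b31 = 1⊕0⊕1⊕1⊕1⊕0⊕0⊕0⊕0⊕0⊕1⊕0⊕1⊕0⊕1⊕1 = 0
Syndrome (s16...s1) = 00000 → position 0 (no error).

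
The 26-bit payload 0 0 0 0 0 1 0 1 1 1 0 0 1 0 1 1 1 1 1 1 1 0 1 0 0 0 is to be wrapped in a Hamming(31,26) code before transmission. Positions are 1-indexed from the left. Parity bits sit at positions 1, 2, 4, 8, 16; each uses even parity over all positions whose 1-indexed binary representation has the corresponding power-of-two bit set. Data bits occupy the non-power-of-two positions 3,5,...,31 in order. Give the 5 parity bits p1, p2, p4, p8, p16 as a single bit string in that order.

00001

Place data bits at non-power-of-two positions: b3=0, b5=0, b6=0, b7=0, b9=0, b10=1, b11=0, b12=1, b13=1, b14=1, b15=0, b17=0, b18=1, b19=0, b20=1, b21=1, b22=1, b23=1, b24=1, b25=1, b26=1, b27=0, b28=1, b29=0, b30=0, b31=0.
p1 = XOR of data positions {3,5,7,9,11,13,15,17,19,21,23,25,27,29,31} = 0⊕0⊕0⊕0⊕0⊕1⊕0⊕0⊕0⊕1⊕1⊕1⊕0⊕0⊕0 = 0
p2 = XOR of data positions {3,6,7,10,11,14,15,18,19,22,23,26,27,30,31} = 0⊕0⊕0⊕1⊕0⊕1⊕0⊕1⊕0⊕1⊕1⊕1⊕0⊕0⊕0 = 0
p4 = XOR of data positions {5,6,7,12,13,14,15,20,21,22,23,28,29,30,31} = 0⊕0⊕0⊕1⊕1⊕1⊕0⊕1⊕1⊕1⊕1⊕1⊕0⊕0⊕0 = 0
p8 = XOR of data positions {9,10,11,12,13,14,15,24,25,26,27,28,29,30,31} = 0⊕1⊕0⊕1⊕1⊕1⊕0⊕1⊕1⊕1⊕0⊕1⊕0⊕0⊕0 = 0
p16 = XOR of data positions {17,18,19,20,21,22,23,24,25,26,27,28,29,30,31} = 0⊕1⊕0⊕1⊕1⊕1⊕1⊕1⊕1⊕1⊕0⊕1⊕0⊕0⊕0 = 1
Parity bits p1,p2,p4,p8,p16 = 00001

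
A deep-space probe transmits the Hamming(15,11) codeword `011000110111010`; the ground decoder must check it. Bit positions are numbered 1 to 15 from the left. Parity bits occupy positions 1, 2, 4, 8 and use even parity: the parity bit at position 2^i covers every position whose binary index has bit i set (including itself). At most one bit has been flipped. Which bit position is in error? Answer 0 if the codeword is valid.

s1: b1⊕b3⊕b5⊕b7⊕b9⊕b11⊕b13⊕b15 = 0⊕1⊕0⊕1⊕0⊕1⊕0⊕0 = 1
s2: b2⊕b3⊕b6⊕b7⊕b10⊕b11⊕b14⊕b15 = 1⊕1⊕0⊕1⊕1⊕1⊕1⊕0 = 0
s4: b4⊕b5⊕b6⊕b7⊕b12⊕b13⊕b14⊕b15 = 0⊕0⊕0⊕1⊕1⊕0⊕1⊕0 = 1
s8: b8⊕b9⊕b10⊕b11⊕b12⊕b13⊕b14⊕b15 = 1⊕0⊕1⊕1⊕1⊕0⊕1⊕0 = 1
Syndrome (s8...s1) = 1101 → position 13.

13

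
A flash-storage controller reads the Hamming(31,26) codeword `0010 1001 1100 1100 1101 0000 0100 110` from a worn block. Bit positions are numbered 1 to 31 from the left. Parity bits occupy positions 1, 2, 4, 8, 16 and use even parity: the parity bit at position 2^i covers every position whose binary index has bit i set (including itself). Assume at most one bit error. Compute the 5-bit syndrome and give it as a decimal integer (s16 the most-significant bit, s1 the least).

0

s1: b1⊕b3⊕b5⊕b7⊕b9⊕b11⊕b13⊕b15⊕b17⊕b19⊕b21⊕b23⊕b25⊕b27⊕b29⊕b31 = 0⊕1⊕1⊕0⊕1⊕0⊕1⊕0⊕1⊕0⊕0⊕0⊕0⊕0⊕1⊕0 = 0
s2: b2⊕b3⊕b6⊕b7⊕b10⊕b11⊕b14⊕b15⊕b18⊕b19⊕b22⊕b23⊕b26⊕b27⊕b30⊕b31 = 0⊕1⊕0⊕0⊕1⊕0⊕1⊕0⊕1⊕0⊕0⊕0⊕1⊕0⊕1⊕0 = 0
s4: b4⊕b5⊕b6⊕b7⊕b12⊕b13⊕b14⊕b15⊕b20⊕b21⊕b22⊕b23⊕b28⊕b29⊕b30⊕b31 = 0⊕1⊕0⊕0⊕0⊕1⊕1⊕0⊕1⊕0⊕0⊕0⊕0⊕1⊕1⊕0 = 0
s8: b8⊕b9⊕b10⊕b11⊕b12⊕b13⊕b14⊕b15⊕b24⊕b25⊕b26⊕b27⊕b28⊕b29⊕b30⊕b31 = 1⊕1⊕1⊕0⊕0⊕1⊕1⊕0⊕0⊕0⊕1⊕0⊕0⊕1⊕1⊕0 = 0
s16: b16⊕b17⊕b18⊕b19⊕b20⊕b21⊕b22⊕b23⊕b24⊕b25⊕b26⊕b27⊕b28⊕b29⊕b30⊕b31 = 0⊕1⊕1⊕0⊕1⊕0⊕0⊕0⊕0⊕0⊕1⊕0⊕0⊕1⊕1⊕0 = 0
Syndrome (s16...s1) = 00000 → position 0 (no error).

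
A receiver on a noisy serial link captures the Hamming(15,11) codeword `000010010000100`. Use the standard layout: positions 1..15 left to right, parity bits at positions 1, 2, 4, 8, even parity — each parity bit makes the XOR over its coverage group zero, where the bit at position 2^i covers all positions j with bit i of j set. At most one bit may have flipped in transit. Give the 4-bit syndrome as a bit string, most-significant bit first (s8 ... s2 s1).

s1: b1⊕b3⊕b5⊕b7⊕b9⊕b11⊕b13⊕b15 = 0⊕0⊕1⊕0⊕0⊕0⊕1⊕0 = 0
s2: b2⊕b3⊕b6⊕b7⊕b10⊕b11⊕b14⊕b15 = 0⊕0⊕0⊕0⊕0⊕0⊕0⊕0 = 0
s4: b4⊕b5⊕b6⊕b7⊕b12⊕b13⊕b14⊕b15 = 0⊕1⊕0⊕0⊕0⊕1⊕0⊕0 = 0
s8: b8⊕b9⊕b10⊕b11⊕b12⊕b13⊕b14⊕b15 = 1⊕0⊕0⊕0⊕0⊕1⊕0⊕0 = 0
Syndrome (s8...s1) = 0000 → position 0 (no error).

0000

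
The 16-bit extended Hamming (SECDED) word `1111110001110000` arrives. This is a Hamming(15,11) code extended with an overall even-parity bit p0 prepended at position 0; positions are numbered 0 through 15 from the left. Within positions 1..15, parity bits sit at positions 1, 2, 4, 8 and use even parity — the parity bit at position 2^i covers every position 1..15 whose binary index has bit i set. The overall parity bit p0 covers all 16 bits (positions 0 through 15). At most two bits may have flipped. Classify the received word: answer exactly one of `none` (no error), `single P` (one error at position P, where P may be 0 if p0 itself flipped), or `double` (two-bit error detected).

s1: b1⊕b3⊕b5⊕b7⊕b9⊕b11⊕b13⊕b15 = 1⊕1⊕1⊕0⊕1⊕1⊕0⊕0 = 1
s2: b2⊕b3⊕b6⊕b7⊕b10⊕b11⊕b14⊕b15 = 1⊕1⊕0⊕0⊕1⊕1⊕0⊕0 = 0
s4: b4⊕b5⊕b6⊕b7⊕b12⊕b13⊕b14⊕b15 = 1⊕1⊕0⊕0⊕0⊕0⊕0⊕0 = 0
s8: b8⊕b9⊕b10⊕b11⊕b12⊕b13⊕b14⊕b15 = 0⊕1⊕1⊕1⊕0⊕0⊕0⊕0 = 1
Syndrome (s8...s1) = 1001 → position 9.
Overall parity (XOR of all 16 bits, including p0): 1⊕1⊕1⊕1⊕1⊕1⊕0⊕0⊕0⊕1⊕1⊕1⊕0⊕0⊕0⊕0 = 1
Overall=1, syndrome position=9 → single-bit error at position 9.

single 9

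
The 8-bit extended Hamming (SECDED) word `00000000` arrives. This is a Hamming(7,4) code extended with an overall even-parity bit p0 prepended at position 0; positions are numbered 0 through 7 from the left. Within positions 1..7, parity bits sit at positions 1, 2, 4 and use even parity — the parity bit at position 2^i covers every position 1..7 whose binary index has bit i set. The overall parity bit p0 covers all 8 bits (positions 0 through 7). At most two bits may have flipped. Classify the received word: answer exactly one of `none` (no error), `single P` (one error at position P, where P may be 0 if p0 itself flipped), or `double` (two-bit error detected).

s1: b1⊕b3⊕b5⊕b7 = 0⊕0⊕0⊕0 = 0
s2: b2⊕b3⊕b6⊕b7 = 0⊕0⊕0⊕0 = 0
s4: b4⊕b5⊕b6⊕b7 = 0⊕0⊕0⊕0 = 0
Syndrome (s4...s1) = 000 → position 0 (no error).
Overall parity (XOR of all 8 bits, including p0): 0⊕0⊕0⊕0⊕0⊕0⊕0⊕0 = 0
Overall=0, syndrome position=0 → no error.

none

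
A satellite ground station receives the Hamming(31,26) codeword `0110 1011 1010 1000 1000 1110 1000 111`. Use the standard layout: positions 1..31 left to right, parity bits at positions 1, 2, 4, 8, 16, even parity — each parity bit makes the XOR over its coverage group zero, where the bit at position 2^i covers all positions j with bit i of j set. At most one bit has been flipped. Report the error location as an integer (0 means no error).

4

s1: b1⊕b3⊕b5⊕b7⊕b9⊕b11⊕b13⊕b15⊕b17⊕b19⊕b21⊕b23⊕b25⊕b27⊕b29⊕b31 = 0⊕1⊕1⊕1⊕1⊕1⊕1⊕0⊕1⊕0⊕1⊕1⊕1⊕0⊕1⊕1 = 0
s2: b2⊕b3⊕b6⊕b7⊕b10⊕b11⊕b14⊕b15⊕b18⊕b19⊕b22⊕b23⊕b26⊕b27⊕b30⊕b31 = 1⊕1⊕0⊕1⊕0⊕1⊕0⊕0⊕0⊕0⊕1⊕1⊕0⊕0⊕1⊕1 = 0
s4: b4⊕b5⊕b6⊕b7⊕b12⊕b13⊕b14⊕b15⊕b20⊕b21⊕b22⊕b23⊕b28⊕b29⊕b30⊕b31 = 0⊕1⊕0⊕1⊕0⊕1⊕0⊕0⊕0⊕1⊕1⊕1⊕0⊕1⊕1⊕1 = 1
s8: b8⊕b9⊕b10⊕b11⊕b12⊕b13⊕b14⊕b15⊕b24⊕b25⊕b26⊕b27⊕b28⊕b29⊕b30⊕b31 = 1⊕1⊕0⊕1⊕0⊕1⊕0⊕0⊕0⊕1⊕0⊕0⊕0⊕1⊕1⊕1 = 0
s16: b16⊕b17⊕b18⊕b19⊕b20⊕b21⊕b22⊕b23⊕b24⊕b25⊕b26⊕b27⊕b28⊕b29⊕b30⊕b31 = 0⊕1⊕0⊕0⊕0⊕1⊕1⊕1⊕0⊕1⊕0⊕0⊕0⊕1⊕1⊕1 = 0
Syndrome (s16...s1) = 00100 → position 4.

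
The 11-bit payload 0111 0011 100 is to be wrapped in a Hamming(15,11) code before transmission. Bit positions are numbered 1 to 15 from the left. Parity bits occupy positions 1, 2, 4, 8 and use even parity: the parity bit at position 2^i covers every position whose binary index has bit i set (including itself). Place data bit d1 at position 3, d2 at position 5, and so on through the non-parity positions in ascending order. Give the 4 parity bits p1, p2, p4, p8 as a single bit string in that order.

0111

Place data bits at non-power-of-two positions: b3=0, b5=1, b6=1, b7=1, b9=0, b10=0, b11=1, b12=1, b13=1, b14=0, b15=0.
p1 = XOR of data positions {3,5,7,9,11,13,15} = 0⊕1⊕1⊕0⊕1⊕1⊕0 = 0
p2 = XOR of data positions {3,6,7,10,11,14,15} = 0⊕1⊕1⊕0⊕1⊕0⊕0 = 1
p4 = XOR of data positions {5,6,7,12,13,14,15} = 1⊕1⊕1⊕1⊕1⊕0⊕0 = 1
p8 = XOR of data positions {9,10,11,12,13,14,15} = 0⊕0⊕1⊕1⊕1⊕0⊕0 = 1
Parity bits p1,p2,p4,p8 = 0111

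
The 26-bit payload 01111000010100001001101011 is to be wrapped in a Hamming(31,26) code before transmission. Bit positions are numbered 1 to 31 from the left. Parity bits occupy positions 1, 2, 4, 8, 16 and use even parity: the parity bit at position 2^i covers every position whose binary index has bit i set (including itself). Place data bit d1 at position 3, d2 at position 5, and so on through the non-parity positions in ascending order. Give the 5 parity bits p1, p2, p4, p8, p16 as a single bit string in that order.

01011

Place data bits at non-power-of-two positions: b3=0, b5=1, b6=1, b7=1, b9=1, b10=0, b11=0, b12=0, b13=0, b14=1, b15=0, b17=1, b18=0, b19=0, b20=0, b21=0, b22=1, b23=0, b24=0, b25=1, b26=1, b27=0, b28=1, b29=0, b30=1, b31=1.
p1 = XOR of data positions {3,5,7,9,11,13,15,17,19,21,23,25,27,29,31} = 0⊕1⊕1⊕1⊕0⊕0⊕0⊕1⊕0⊕0⊕0⊕1⊕0⊕0⊕1 = 0
p2 = XOR of data positions {3,6,7,10,11,14,15,18,19,22,23,26,27,30,31} = 0⊕1⊕1⊕0⊕0⊕1⊕0⊕0⊕0⊕1⊕0⊕1⊕0⊕1⊕1 = 1
p4 = XOR of data positions {5,6,7,12,13,14,15,20,21,22,23,28,29,30,31} = 1⊕1⊕1⊕0⊕0⊕1⊕0⊕0⊕0⊕1⊕0⊕1⊕0⊕1⊕1 = 0
p8 = XOR of data positions {9,10,11,12,13,14,15,24,25,26,27,28,29,30,31} = 1⊕0⊕0⊕0⊕0⊕1⊕0⊕0⊕1⊕1⊕0⊕1⊕0⊕1⊕1 = 1
p16 = XOR of data positions {17,18,19,20,21,22,23,24,25,26,27,28,29,30,31} = 1⊕0⊕0⊕0⊕0⊕1⊕0⊕0⊕1⊕1⊕0⊕1⊕0⊕1⊕1 = 1
Parity bits p1,p2,p4,p8,p16 = 01011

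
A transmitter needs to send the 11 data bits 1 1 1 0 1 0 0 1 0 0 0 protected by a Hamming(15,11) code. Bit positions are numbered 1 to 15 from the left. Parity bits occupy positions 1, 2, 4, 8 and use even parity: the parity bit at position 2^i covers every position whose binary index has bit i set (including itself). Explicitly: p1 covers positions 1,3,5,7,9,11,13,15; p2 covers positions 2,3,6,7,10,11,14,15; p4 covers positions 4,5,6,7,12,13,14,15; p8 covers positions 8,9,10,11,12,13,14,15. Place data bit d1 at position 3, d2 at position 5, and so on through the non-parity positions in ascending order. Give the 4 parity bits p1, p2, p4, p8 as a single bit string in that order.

Place data bits at non-power-of-two positions: b3=1, b5=1, b6=1, b7=0, b9=1, b10=0, b11=0, b12=1, b13=0, b14=0, b15=0.
p1 = XOR of data positions {3,5,7,9,11,13,15} = 1⊕1⊕0⊕1⊕0⊕0⊕0 = 1
p2 = XOR of data positions {3,6,7,10,11,14,15} = 1⊕1⊕0⊕0⊕0⊕0⊕0 = 0
p4 = XOR of data positions {5,6,7,12,13,14,15} = 1⊕1⊕0⊕1⊕0⊕0⊕0 = 1
p8 = XOR of data positions {9,10,11,12,13,14,15} = 1⊕0⊕0⊕1⊕0⊕0⊕0 = 0
Parity bits p1,p2,p4,p8 = 1010

1010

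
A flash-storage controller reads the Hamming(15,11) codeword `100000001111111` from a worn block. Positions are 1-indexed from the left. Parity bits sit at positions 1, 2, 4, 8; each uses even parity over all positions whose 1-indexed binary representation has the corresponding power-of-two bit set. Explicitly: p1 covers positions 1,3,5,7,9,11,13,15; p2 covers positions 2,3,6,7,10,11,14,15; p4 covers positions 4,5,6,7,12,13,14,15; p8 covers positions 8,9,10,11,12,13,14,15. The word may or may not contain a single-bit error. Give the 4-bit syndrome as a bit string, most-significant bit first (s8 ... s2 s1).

s1: b1⊕b3⊕b5⊕b7⊕b9⊕b11⊕b13⊕b15 = 1⊕0⊕0⊕0⊕1⊕1⊕1⊕1 = 1
s2: b2⊕b3⊕b6⊕b7⊕b10⊕b11⊕b14⊕b15 = 0⊕0⊕0⊕0⊕1⊕1⊕1⊕1 = 0
s4: b4⊕b5⊕b6⊕b7⊕b12⊕b13⊕b14⊕b15 = 0⊕0⊕0⊕0⊕1⊕1⊕1⊕1 = 0
s8: b8⊕b9⊕b10⊕b11⊕b12⊕b13⊕b14⊕b15 = 0⊕1⊕1⊕1⊕1⊕1⊕1⊕1 = 1
Syndrome (s8...s1) = 1001 → position 9.

1001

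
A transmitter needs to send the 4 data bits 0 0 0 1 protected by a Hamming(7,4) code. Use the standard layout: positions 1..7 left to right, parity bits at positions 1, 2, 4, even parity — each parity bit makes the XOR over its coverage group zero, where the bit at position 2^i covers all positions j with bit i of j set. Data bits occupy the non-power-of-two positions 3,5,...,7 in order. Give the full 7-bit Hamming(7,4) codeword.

1101001

Place data bits at non-power-of-two positions: b3=0, b5=0, b6=0, b7=1.
p1 = XOR of data positions {3,5,7} = 0⊕0⊕1 = 1
p2 = XOR of data positions {3,6,7} = 0⊕0⊕1 = 1
p4 = XOR of data positions {5,6,7} = 0⊕0⊕1 = 1
Codeword b1..b7 = 1101001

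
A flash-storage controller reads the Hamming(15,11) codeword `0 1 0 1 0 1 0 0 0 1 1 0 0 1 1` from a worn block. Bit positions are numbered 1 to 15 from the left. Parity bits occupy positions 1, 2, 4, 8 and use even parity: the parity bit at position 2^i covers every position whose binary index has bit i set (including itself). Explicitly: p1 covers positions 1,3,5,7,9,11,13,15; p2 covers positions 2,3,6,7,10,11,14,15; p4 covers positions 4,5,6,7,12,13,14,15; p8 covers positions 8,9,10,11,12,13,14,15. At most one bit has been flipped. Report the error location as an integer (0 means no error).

s1: b1⊕b3⊕b5⊕b7⊕b9⊕b11⊕b13⊕b15 = 0⊕0⊕0⊕0⊕0⊕1⊕0⊕1 = 0
s2: b2⊕b3⊕b6⊕b7⊕b10⊕b11⊕b14⊕b15 = 1⊕0⊕1⊕0⊕1⊕1⊕1⊕1 = 0
s4: b4⊕b5⊕b6⊕b7⊕b12⊕b13⊕b14⊕b15 = 1⊕0⊕1⊕0⊕0⊕0⊕1⊕1 = 0
s8: b8⊕b9⊕b10⊕b11⊕b12⊕b13⊕b14⊕b15 = 0⊕0⊕1⊕1⊕0⊕0⊕1⊕1 = 0
Syndrome (s8...s1) = 0000 → position 0 (no error).

0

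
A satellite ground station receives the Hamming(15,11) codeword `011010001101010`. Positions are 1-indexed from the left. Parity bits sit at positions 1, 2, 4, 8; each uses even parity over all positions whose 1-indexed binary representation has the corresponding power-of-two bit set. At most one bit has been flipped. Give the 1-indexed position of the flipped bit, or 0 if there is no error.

5

s1: b1⊕b3⊕b5⊕b7⊕b9⊕b11⊕b13⊕b15 = 0⊕1⊕1⊕0⊕1⊕0⊕0⊕0 = 1
s2: b2⊕b3⊕b6⊕b7⊕b10⊕b11⊕b14⊕b15 = 1⊕1⊕0⊕0⊕1⊕0⊕1⊕0 = 0
s4: b4⊕b5⊕b6⊕b7⊕b12⊕b13⊕b14⊕b15 = 0⊕1⊕0⊕0⊕1⊕0⊕1⊕0 = 1
s8: b8⊕b9⊕b10⊕b11⊕b12⊕b13⊕b14⊕b15 = 0⊕1⊕1⊕0⊕1⊕0⊕1⊕0 = 0
Syndrome (s8...s1) = 0101 → position 5.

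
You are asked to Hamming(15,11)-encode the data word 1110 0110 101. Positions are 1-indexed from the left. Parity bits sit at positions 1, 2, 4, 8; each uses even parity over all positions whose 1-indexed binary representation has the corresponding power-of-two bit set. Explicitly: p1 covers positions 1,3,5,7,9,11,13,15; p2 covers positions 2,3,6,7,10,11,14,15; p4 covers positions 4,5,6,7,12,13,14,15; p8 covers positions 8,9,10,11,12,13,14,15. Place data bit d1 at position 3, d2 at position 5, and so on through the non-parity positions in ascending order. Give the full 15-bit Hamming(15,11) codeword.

Place data bits at non-power-of-two positions: b3=1, b5=1, b6=1, b7=0, b9=0, b10=1, b11=1, b12=0, b13=1, b14=0, b15=1.
p1 = XOR of data positions {3,5,7,9,11,13,15} = 1⊕1⊕0⊕0⊕1⊕1⊕1 = 1
p2 = XOR of data positions {3,6,7,10,11,14,15} = 1⊕1⊕0⊕1⊕1⊕0⊕1 = 1
p4 = XOR of data positions {5,6,7,12,13,14,15} = 1⊕1⊕0⊕0⊕1⊕0⊕1 = 0
p8 = XOR of data positions {9,10,11,12,13,14,15} = 0⊕1⊕1⊕0⊕1⊕0⊕1 = 0
Codeword b1..b15 = 111011000110101

111011000110101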